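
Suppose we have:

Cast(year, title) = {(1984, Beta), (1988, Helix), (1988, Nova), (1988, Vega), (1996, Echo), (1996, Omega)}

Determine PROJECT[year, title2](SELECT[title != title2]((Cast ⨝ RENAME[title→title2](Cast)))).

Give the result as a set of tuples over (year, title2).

ρ[title→title2]: schema becomes (year, title2); tuples unchanged.
Natural join on year: {(1984, Beta, Beta), (1988, Helix, Helix), (1988, Helix, Nova), (1988, Helix, Vega), (1988, Nova, Helix), (1988, Nova, Nova), (1988, Nova, Vega), (1988, Vega, Helix), (1988, Vega, Nova), (1988, Vega, Vega), (1996, Echo, Echo), (1996, Echo, Omega), (1996, Omega, Echo), (1996, Omega, Omega)}
Apply σ_{title != title2}; surviving tuples: {(1988, Helix, Nova), (1988, Helix, Vega), (1988, Nova, Helix), (1988, Nova, Vega), (1988, Vega, Helix), (1988, Vega, Nova), (1996, Echo, Omega), (1996, Omega, Echo)}
Projecting to year, title2 (3 duplicate(s) eliminated): {(1988, Helix), (1988, Nova), (1988, Vega), (1996, Echo), (1996, Omega)}

{(1988, Helix), (1988, Nova), (1988, Vega), (1996, Echo), (1996, Omega)}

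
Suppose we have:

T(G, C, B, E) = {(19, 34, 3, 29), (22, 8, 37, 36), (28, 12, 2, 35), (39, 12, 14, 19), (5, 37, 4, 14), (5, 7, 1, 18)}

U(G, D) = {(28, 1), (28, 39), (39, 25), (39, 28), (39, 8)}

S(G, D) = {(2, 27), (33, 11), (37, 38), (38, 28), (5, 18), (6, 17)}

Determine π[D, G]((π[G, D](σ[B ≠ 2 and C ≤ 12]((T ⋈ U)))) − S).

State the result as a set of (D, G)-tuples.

{(25, 39), (28, 39), (8, 39)}

Natural join on G: {(28, 12, 2, 35, 1), (28, 12, 2, 35, 39), (39, 12, 14, 19, 25), (39, 12, 14, 19, 28), (39, 12, 14, 19, 8)}
Selection B ≠ 2 and C ≤ 12: {(39, 12, 14, 19, 25), (39, 12, 14, 19, 28), (39, 12, 14, 19, 8)}
Projecting to G, D: {(39, 25), (39, 28), (39, 8)}
Taking the difference: {(39, 25), (39, 28), (39, 8)}
Projecting to D, G: {(25, 39), (28, 39), (8, 39)}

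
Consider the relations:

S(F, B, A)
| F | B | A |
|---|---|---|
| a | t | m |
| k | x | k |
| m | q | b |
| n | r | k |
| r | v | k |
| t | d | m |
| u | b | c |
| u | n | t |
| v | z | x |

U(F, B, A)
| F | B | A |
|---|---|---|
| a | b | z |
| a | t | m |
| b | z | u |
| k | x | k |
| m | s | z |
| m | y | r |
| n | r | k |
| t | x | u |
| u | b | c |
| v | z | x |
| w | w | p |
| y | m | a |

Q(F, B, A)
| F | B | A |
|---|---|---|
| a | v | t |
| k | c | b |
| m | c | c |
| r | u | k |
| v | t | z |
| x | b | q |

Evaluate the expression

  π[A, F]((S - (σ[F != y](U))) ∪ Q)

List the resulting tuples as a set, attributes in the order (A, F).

Selection F != y: {(a, b, z), (a, t, m), (b, z, u), (k, x, k), (m, s, z), (m, y, r), (n, r, k), (t, x, u), (u, b, c), (v, z, x), (w, w, p)}
Set difference of the two operands is {(m, q, b), (r, v, k), (t, d, m), (u, n, t)}.
Set union of the two operands is {(a, v, t), (k, c, b), (m, c, c), (m, q, b), (r, u, k), (r, v, k), (t, d, m), (u, n, t), (v, t, z), (x, b, q)}.
Projecting to A, F (1 duplicate(s) eliminated): {(b, k), (b, m), (c, m), (k, r), (m, t), (q, x), (t, a), (t, u), (z, v)}

{(b, k), (b, m), (c, m), (k, r), (m, t), (q, x), (t, a), (t, u), (z, v)}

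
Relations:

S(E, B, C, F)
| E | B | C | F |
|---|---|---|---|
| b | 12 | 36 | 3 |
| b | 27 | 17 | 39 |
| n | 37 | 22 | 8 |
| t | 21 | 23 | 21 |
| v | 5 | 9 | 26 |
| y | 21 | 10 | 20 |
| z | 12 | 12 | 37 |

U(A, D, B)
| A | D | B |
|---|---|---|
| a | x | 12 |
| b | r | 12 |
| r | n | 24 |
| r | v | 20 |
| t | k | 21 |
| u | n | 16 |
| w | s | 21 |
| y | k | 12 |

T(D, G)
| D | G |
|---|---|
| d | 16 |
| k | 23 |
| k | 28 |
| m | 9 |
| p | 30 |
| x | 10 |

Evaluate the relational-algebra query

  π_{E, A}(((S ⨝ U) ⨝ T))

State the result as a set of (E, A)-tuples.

S ⋈ U (natural join on B): {(b, 12, 36, 3, a, x), (b, 12, 36, 3, b, r), (b, 12, 36, 3, y, k), (t, 21, 23, 21, t, k), (t, 21, 23, 21, w, s), (y, 21, 10, 20, t, k), (y, 21, 10, 20, w, s), (z, 12, 12, 37, a, x), (z, 12, 12, 37, b, r), (z, 12, 12, 37, y, k)}
(S ⨝ U) ⋈ T (natural join on D): {(b, 12, 36, 3, a, x, 10), (b, 12, 36, 3, y, k, 23), (b, 12, 36, 3, y, k, 28), (t, 21, 23, 21, t, k, 23), (t, 21, 23, 21, t, k, 28), (y, 21, 10, 20, t, k, 23), (y, 21, 10, 20, t, k, 28), (z, 12, 12, 37, a, x, 10), (z, 12, 12, 37, y, k, 23), (z, 12, 12, 37, y, k, 28)}
Projecting to E, A (4 duplicate(s) eliminated): {(b, a), (b, y), (t, t), (y, t), (z, a), (z, y)}

{(b, a), (b, y), (t, t), (y, t), (z, a), (z, y)}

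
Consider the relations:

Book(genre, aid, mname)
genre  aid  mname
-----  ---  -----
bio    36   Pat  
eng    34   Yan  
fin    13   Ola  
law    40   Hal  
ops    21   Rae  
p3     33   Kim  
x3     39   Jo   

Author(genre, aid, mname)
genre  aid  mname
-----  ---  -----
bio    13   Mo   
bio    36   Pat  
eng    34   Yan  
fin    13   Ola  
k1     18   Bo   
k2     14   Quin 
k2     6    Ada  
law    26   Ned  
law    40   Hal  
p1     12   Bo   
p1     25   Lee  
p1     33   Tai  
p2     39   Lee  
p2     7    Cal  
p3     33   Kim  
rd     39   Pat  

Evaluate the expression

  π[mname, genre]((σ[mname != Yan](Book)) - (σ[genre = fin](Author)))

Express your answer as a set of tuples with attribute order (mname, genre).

{(Hal, law), (Jo, x3), (Kim, p3), (Pat, bio), (Rae, ops)}

Selection mname != Yan: {(bio, 36, Pat), (fin, 13, Ola), (law, 40, Hal), (ops, 21, Rae), (p3, 33, Kim), (x3, 39, Jo)}
Selection genre = fin: {(fin, 13, Ola)}
Difference: {(bio, 36, Pat), (fin, 13, Ola), (law, 40, Hal), (ops, 21, Rae), (p3, 33, Kim), (x3, 39, Jo)} with {(fin, 13, Ola)} → {(bio, 36, Pat), (law, 40, Hal), (ops, 21, Rae), (p3, 33, Kim), (x3, 39, Jo)}
Keep only column(s) mname, genre: {(Hal, law), (Jo, x3), (Kim, p3), (Pat, bio), (Rae, ops)}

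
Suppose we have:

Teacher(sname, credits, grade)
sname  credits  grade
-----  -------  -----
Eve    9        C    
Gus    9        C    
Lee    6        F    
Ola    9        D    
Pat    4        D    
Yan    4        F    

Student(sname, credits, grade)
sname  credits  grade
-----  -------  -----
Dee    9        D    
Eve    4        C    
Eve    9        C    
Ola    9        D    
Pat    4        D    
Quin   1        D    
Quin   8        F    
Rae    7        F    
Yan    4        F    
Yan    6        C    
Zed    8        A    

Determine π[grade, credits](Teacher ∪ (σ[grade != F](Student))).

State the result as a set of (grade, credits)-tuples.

{(A, 8), (C, 4), (C, 6), (C, 9), (D, 1), (D, 4), (D, 9), (F, 4), (F, 6)}

Apply σ_{grade != F}; surviving tuples: {(Dee, 9, D), (Eve, 4, C), (Eve, 9, C), (Ola, 9, D), (Pat, 4, D), (Quin, 1, D), (Yan, 6, C), (Zed, 8, A)}
Union: {(Eve, 9, C), (Gus, 9, C), (Lee, 6, F), (Ola, 9, D), (Pat, 4, D), (Yan, 4, F)} with {(Dee, 9, D), (Eve, 4, C), (Eve, 9, C), (Ola, 9, D), (Pat, 4, D), (Quin, 1, D), (Yan, 6, C), (Zed, 8, A)} → {(Dee, 9, D), (Eve, 4, C), (Eve, 9, C), (Gus, 9, C), (Lee, 6, F), (Ola, 9, D), (Pat, 4, D), (Quin, 1, D), (Yan, 4, F), (Yan, 6, C), (Zed, 8, A)}
π[grade, credits]: project onto (grade, credits) (2 duplicate(s) eliminated) → {(A, 8), (C, 4), (C, 6), (C, 9), (D, 1), (D, 4), (D, 9), (F, 4), (F, 6)}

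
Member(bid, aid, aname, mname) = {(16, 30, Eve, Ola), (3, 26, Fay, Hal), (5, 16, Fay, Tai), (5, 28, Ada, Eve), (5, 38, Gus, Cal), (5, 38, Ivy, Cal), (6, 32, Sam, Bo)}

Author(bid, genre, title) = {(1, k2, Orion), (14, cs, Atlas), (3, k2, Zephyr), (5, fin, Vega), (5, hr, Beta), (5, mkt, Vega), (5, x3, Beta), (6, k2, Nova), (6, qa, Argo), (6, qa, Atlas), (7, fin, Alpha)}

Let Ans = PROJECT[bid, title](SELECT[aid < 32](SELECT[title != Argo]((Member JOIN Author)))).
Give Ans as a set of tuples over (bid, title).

{(3, Zephyr), (5, Beta), (5, Vega)}

Member ⋈ Author (natural join on bid): {(3, 26, Fay, Hal, k2, Zephyr), (5, 16, Fay, Tai, fin, Vega), (5, 16, Fay, Tai, hr, Beta), (5, 16, Fay, Tai, mkt, Vega), (5, 16, Fay, Tai, x3, Beta), (5, 28, Ada, Eve, fin, Vega), (5, 28, Ada, Eve, hr, Beta), (5, 28, Ada, Eve, mkt, Vega), (5, 28, Ada, Eve, x3, Beta), (5, 38, Gus, Cal, fin, Vega), (5, 38, Gus, Cal, hr, Beta), (5, 38, Gus, Cal, mkt, Vega), (5, 38, Gus, Cal, x3, Beta), (5, 38, Ivy, Cal, fin, Vega), (5, 38, Ivy, Cal, hr, Beta), (5, 38, Ivy, Cal, mkt, Vega), (5, 38, Ivy, Cal, x3, Beta), (6, 32, Sam, Bo, k2, Nova), (6, 32, Sam, Bo, qa, Argo), (6, 32, Sam, Bo, qa, Atlas)}
Filtering on title != Argo leaves {(3, 26, Fay, Hal, k2, Zephyr), (5, 16, Fay, Tai, fin, Vega), (5, 16, Fay, Tai, hr, Beta), (5, 16, Fay, Tai, mkt, Vega), (5, 16, Fay, Tai, x3, Beta), (5, 28, Ada, Eve, fin, Vega), (5, 28, Ada, Eve, hr, Beta), (5, 28, Ada, Eve, mkt, Vega), (5, 28, Ada, Eve, x3, Beta), (5, 38, Gus, Cal, fin, Vega), (5, 38, Gus, Cal, hr, Beta), (5, 38, Gus, Cal, mkt, Vega), (5, 38, Gus, Cal, x3, Beta), (5, 38, Ivy, Cal, fin, Vega), (5, 38, Ivy, Cal, hr, Beta), (5, 38, Ivy, Cal, mkt, Vega), (5, 38, Ivy, Cal, x3, Beta), (6, 32, Sam, Bo, k2, Nova), (6, 32, Sam, Bo, qa, Atlas)}.
Filtering on aid < 32 leaves {(3, 26, Fay, Hal, k2, Zephyr), (5, 16, Fay, Tai, fin, Vega), (5, 16, Fay, Tai, hr, Beta), (5, 16, Fay, Tai, mkt, Vega), (5, 16, Fay, Tai, x3, Beta), (5, 28, Ada, Eve, fin, Vega), (5, 28, Ada, Eve, hr, Beta), (5, 28, Ada, Eve, mkt, Vega), (5, 28, Ada, Eve, x3, Beta)}.
Projecting to bid, title (6 duplicate(s) eliminated): {(3, Zephyr), (5, Beta), (5, Vega)}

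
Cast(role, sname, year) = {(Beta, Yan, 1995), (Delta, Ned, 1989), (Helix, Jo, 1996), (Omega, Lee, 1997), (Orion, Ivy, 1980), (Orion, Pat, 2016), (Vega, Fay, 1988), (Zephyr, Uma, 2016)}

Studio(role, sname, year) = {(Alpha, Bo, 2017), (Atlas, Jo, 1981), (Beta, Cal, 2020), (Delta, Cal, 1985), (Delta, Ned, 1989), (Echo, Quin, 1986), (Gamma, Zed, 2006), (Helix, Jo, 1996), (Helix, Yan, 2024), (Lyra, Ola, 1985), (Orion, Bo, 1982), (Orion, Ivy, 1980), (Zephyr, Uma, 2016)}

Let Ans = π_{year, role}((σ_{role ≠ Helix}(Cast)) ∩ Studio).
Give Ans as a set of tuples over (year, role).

{(1980, Orion), (1989, Delta), (2016, Zephyr)}

σ[role ≠ Helix]: keep tuples satisfying role ≠ Helix → {(Beta, Yan, 1995), (Delta, Ned, 1989), (Omega, Lee, 1997), (Orion, Ivy, 1980), (Orion, Pat, 2016), (Vega, Fay, 1988), (Zephyr, Uma, 2016)}
Taking the intersection: {(Delta, Ned, 1989), (Orion, Ivy, 1980), (Zephyr, Uma, 2016)}
π[year, role]: project onto (year, role) → {(1980, Orion), (1989, Delta), (2016, Zephyr)}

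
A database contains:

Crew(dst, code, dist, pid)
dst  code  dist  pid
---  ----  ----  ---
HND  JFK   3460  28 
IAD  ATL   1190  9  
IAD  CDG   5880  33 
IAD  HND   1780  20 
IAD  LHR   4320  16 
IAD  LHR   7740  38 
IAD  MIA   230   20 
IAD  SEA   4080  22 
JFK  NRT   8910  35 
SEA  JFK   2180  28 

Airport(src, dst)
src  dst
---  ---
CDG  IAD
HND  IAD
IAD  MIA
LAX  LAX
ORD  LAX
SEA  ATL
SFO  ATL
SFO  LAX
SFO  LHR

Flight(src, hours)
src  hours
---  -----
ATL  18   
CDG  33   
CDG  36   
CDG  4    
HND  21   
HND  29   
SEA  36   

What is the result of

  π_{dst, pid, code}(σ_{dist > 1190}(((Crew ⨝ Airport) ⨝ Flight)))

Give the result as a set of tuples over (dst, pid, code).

{(IAD, 16, LHR), (IAD, 20, HND), (IAD, 22, SEA), (IAD, 33, CDG), (IAD, 38, LHR)}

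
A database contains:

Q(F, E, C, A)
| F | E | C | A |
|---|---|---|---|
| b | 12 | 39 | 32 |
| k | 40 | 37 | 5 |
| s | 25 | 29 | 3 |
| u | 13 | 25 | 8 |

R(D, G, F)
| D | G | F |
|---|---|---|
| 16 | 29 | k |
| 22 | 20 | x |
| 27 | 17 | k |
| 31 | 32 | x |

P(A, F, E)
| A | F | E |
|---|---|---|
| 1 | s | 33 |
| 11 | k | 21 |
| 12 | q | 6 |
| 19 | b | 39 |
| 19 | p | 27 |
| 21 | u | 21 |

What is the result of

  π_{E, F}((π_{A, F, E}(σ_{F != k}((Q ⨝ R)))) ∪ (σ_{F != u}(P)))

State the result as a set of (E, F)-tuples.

Joining Q and R on F yields {(k, 40, 37, 5, 16, 29), (k, 40, 37, 5, 27, 17)}.
Filtering on F != k leaves {}.
Keep only column(s) A, F, E: {}
Filtering on F != u leaves {(1, s, 33), (11, k, 21), (12, q, 6), (19, b, 39), (19, p, 27)}.
Taking the union: {(1, s, 33), (11, k, 21), (12, q, 6), (19, b, 39), (19, p, 27)}
Keep only column(s) E, F: {(21, k), (27, p), (33, s), (39, b), (6, q)}

{(21, k), (27, p), (33, s), (39, b), (6, q)}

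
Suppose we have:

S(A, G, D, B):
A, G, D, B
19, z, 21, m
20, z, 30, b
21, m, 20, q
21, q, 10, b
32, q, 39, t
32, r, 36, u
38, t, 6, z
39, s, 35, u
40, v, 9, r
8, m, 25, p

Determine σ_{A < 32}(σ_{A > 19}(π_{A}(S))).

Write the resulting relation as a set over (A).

{20, 21}

Projecting to A (2 duplicate(s) eliminated): {19, 20, 21, 32, 38, 39, 40, 8}
σ[A > 19]: keep tuples satisfying A > 19 → {20, 21, 32, 38, 39, 40}
σ[A < 32]: keep tuples satisfying A < 32 → {20, 21}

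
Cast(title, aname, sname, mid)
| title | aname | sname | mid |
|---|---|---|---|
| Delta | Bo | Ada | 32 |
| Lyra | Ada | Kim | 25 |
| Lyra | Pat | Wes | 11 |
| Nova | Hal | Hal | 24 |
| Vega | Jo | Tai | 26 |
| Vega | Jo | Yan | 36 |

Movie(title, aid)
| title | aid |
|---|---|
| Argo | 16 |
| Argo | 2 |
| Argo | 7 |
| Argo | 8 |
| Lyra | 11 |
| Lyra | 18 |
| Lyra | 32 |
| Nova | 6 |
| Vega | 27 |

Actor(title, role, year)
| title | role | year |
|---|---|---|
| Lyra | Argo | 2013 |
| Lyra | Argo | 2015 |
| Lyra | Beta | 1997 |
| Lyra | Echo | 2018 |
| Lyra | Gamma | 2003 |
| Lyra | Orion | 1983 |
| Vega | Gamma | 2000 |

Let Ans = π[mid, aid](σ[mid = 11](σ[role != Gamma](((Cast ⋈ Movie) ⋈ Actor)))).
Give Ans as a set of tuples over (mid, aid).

{(11, 11), (11, 18), (11, 32)}

Cast ⋈ Movie (natural join on title): {(Lyra, Ada, Kim, 25, 11), (Lyra, Ada, Kim, 25, 18), (Lyra, Ada, Kim, 25, 32), (Lyra, Pat, Wes, 11, 11), (Lyra, Pat, Wes, 11, 18), (Lyra, Pat, Wes, 11, 32), (Nova, Hal, Hal, 24, 6), (Vega, Jo, Tai, 26, 27), (Vega, Jo, Yan, 36, 27)}
(Cast ⋈ Movie) ⋈ Actor (natural join on title): {(Lyra, Ada, Kim, 25, 11, Argo, 2013), (Lyra, Ada, Kim, 25, 11, Argo, 2015), (Lyra, Ada, Kim, 25, 11, Beta, 1997), (Lyra, Ada, Kim, 25, 11, Echo, 2018), (Lyra, Ada, Kim, 25, 11, Gamma, 2003), (Lyra, Ada, Kim, 25, 11, Orion, 1983), (Lyra, Ada, Kim, 25, 18, Argo, 2013), (Lyra, Ada, Kim, 25, 18, Argo, 2015), (Lyra, Ada, Kim, 25, 18, Beta, 1997), (Lyra, Ada, Kim, 25, 18, Echo, 2018), (Lyra, Ada, Kim, 25, 18, Gamma, 2003), (Lyra, Ada, Kim, 25, 18, Orion, 1983), (Lyra, Ada, Kim, 25, 32, Argo, 2013), (Lyra, Ada, Kim, 25, 32, Argo, 2015), (Lyra, Ada, Kim, 25, 32, Beta, 1997), (Lyra, Ada, Kim, 25, 32, Echo, 2018), (Lyra, Ada, Kim, 25, 32, Gamma, 2003), (Lyra, Ada, Kim, 25, 32, Orion, 1983), (Lyra, Pat, Wes, 11, 11, Argo, 2013), (Lyra, Pat, Wes, 11, 11, Argo, 2015), (Lyra, Pat, Wes, 11, 11, Beta, 1997), (Lyra, Pat, Wes, 11, 11, Echo, 2018), (Lyra, Pat, Wes, 11, 11, Gamma, 2003), (Lyra, Pat, Wes, 11, 11, Orion, 1983), (Lyra, Pat, Wes, 11, 18, Argo, 2013), (Lyra, Pat, Wes, 11, 18, Argo, 2015), (Lyra, Pat, Wes, 11, 18, Beta, 1997), (Lyra, Pat, Wes, 11, 18, Echo, 2018), (Lyra, Pat, Wes, 11, 18, Gamma, 2003), (Lyra, Pat, Wes, 11, 18, Orion, 1983), (Lyra, Pat, Wes, 11, 32, Argo, 2013), (Lyra, Pat, Wes, 11, 32, Argo, 2015), (Lyra, Pat, Wes, 11, 32, Beta, 1997), (Lyra, Pat, Wes, 11, 32, Echo, 2018), (Lyra, Pat, Wes, 11, 32, Gamma, 2003), (Lyra, Pat, Wes, 11, 32, Orion, 1983), (Vega, Jo, Tai, 26, 27, Gamma, 2000), (Vega, Jo, Yan, 36, 27, Gamma, 2000)}
Apply σ_{role != Gamma}; surviving tuples: {(Lyra, Ada, Kim, 25, 11, Argo, 2013), (Lyra, Ada, Kim, 25, 11, Argo, 2015), (Lyra, Ada, Kim, 25, 11, Beta, 1997), (Lyra, Ada, Kim, 25, 11, Echo, 2018), (Lyra, Ada, Kim, 25, 11, Orion, 1983), (Lyra, Ada, Kim, 25, 18, Argo, 2013), (Lyra, Ada, Kim, 25, 18, Argo, 2015), (Lyra, Ada, Kim, 25, 18, Beta, 1997), (Lyra, Ada, Kim, 25, 18, Echo, 2018), (Lyra, Ada, Kim, 25, 18, Orion, 1983), (Lyra, Ada, Kim, 25, 32, Argo, 2013), (Lyra, Ada, Kim, 25, 32, Argo, 2015), (Lyra, Ada, Kim, 25, 32, Beta, 1997), (Lyra, Ada, Kim, 25, 32, Echo, 2018), (Lyra, Ada, Kim, 25, 32, Orion, 1983), (Lyra, Pat, Wes, 11, 11, Argo, 2013), (Lyra, Pat, Wes, 11, 11, Argo, 2015), (Lyra, Pat, Wes, 11, 11, Beta, 1997), (Lyra, Pat, Wes, 11, 11, Echo, 2018), (Lyra, Pat, Wes, 11, 11, Orion, 1983), (Lyra, Pat, Wes, 11, 18, Argo, 2013), (Lyra, Pat, Wes, 11, 18, Argo, 2015), (Lyra, Pat, Wes, 11, 18, Beta, 1997), (Lyra, Pat, Wes, 11, 18, Echo, 2018), (Lyra, Pat, Wes, 11, 18, Orion, 1983), (Lyra, Pat, Wes, 11, 32, Argo, 2013), (Lyra, Pat, Wes, 11, 32, Argo, 2015), (Lyra, Pat, Wes, 11, 32, Beta, 1997), (Lyra, Pat, Wes, 11, 32, Echo, 2018), (Lyra, Pat, Wes, 11, 32, Orion, 1983)}
Apply σ_{mid = 11}; surviving tuples: {(Lyra, Pat, Wes, 11, 11, Argo, 2013), (Lyra, Pat, Wes, 11, 11, Argo, 2015), (Lyra, Pat, Wes, 11, 11, Beta, 1997), (Lyra, Pat, Wes, 11, 11, Echo, 2018), (Lyra, Pat, Wes, 11, 11, Orion, 1983), (Lyra, Pat, Wes, 11, 18, Argo, 2013), (Lyra, Pat, Wes, 11, 18, Argo, 2015), (Lyra, Pat, Wes, 11, 18, Beta, 1997), (Lyra, Pat, Wes, 11, 18, Echo, 2018), (Lyra, Pat, Wes, 11, 18, Orion, 1983), (Lyra, Pat, Wes, 11, 32, Argo, 2013), (Lyra, Pat, Wes, 11, 32, Argo, 2015), (Lyra, Pat, Wes, 11, 32, Beta, 1997), (Lyra, Pat, Wes, 11, 32, Echo, 2018), (Lyra, Pat, Wes, 11, 32, Orion, 1983)}
π[mid, aid]: project onto (mid, aid) (12 duplicate(s) eliminated) → {(11, 11), (11, 18), (11, 32)}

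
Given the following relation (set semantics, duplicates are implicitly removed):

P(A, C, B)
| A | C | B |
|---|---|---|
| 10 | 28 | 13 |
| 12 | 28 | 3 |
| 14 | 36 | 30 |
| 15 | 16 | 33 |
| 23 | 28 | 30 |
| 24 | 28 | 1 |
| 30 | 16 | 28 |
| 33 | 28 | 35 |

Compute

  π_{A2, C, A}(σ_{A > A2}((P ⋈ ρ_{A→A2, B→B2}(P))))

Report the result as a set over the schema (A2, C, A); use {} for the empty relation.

{(10, 28, 12), (10, 28, 23), (10, 28, 24), (10, 28, 33), (12, 28, 23), (12, 28, 24), (12, 28, 33), (15, 16, 30), (23, 28, 24), (23, 28, 33), (24, 28, 33)}

ρ[A→A2, B→B2]: schema becomes (A2, C, B2); tuples unchanged.
Natural join on C: {(10, 28, 13, 10, 13), (10, 28, 13, 12, 3), (10, 28, 13, 23, 30), (10, 28, 13, 24, 1), (10, 28, 13, 33, 35), (12, 28, 3, 10, 13), (12, 28, 3, 12, 3), (12, 28, 3, 23, 30), (12, 28, 3, 24, 1), (12, 28, 3, 33, 35), (14, 36, 30, 14, 30), (15, 16, 33, 15, 33), (15, 16, 33, 30, 28), (23, 28, 30, 10, 13), (23, 28, 30, 12, 3), (23, 28, 30, 23, 30), (23, 28, 30, 24, 1), (23, 28, 30, 33, 35), (24, 28, 1, 10, 13), (24, 28, 1, 12, 3), (24, 28, 1, 23, 30), (24, 28, 1, 24, 1), (24, 28, 1, 33, 35), (30, 16, 28, 15, 33), (30, 16, 28, 30, 28), (33, 28, 35, 10, 13), (33, 28, 35, 12, 3), (33, 28, 35, 23, 30), (33, 28, 35, 24, 1), (33, 28, 35, 33, 35)}
Selection A > A2: {(12, 28, 3, 10, 13), (23, 28, 30, 10, 13), (23, 28, 30, 12, 3), (24, 28, 1, 10, 13), (24, 28, 1, 12, 3), (24, 28, 1, 23, 30), (30, 16, 28, 15, 33), (33, 28, 35, 10, 13), (33, 28, 35, 12, 3), (33, 28, 35, 23, 30), (33, 28, 35, 24, 1)}
Keep only column(s) A2, C, A: {(10, 28, 12), (10, 28, 23), (10, 28, 24), (10, 28, 33), (12, 28, 23), (12, 28, 24), (12, 28, 33), (15, 16, 30), (23, 28, 24), (23, 28, 33), (24, 28, 33)}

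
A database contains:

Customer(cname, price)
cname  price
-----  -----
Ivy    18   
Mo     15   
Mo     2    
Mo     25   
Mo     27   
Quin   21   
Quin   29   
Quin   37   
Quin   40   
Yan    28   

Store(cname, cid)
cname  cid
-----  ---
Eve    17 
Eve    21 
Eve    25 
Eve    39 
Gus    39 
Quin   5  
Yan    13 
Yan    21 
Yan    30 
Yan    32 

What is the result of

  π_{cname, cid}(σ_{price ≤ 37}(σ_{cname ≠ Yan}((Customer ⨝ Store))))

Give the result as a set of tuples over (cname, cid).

Natural join on cname: {(Quin, 21, 5), (Quin, 29, 5), (Quin, 37, 5), (Quin, 40, 5), (Yan, 28, 13), (Yan, 28, 21), (Yan, 28, 30), (Yan, 28, 32)}
Filtering on cname ≠ Yan leaves {(Quin, 21, 5), (Quin, 29, 5), (Quin, 37, 5), (Quin, 40, 5)}.
Filtering on price ≤ 37 leaves {(Quin, 21, 5), (Quin, 29, 5), (Quin, 37, 5)}.
π_{cname, cid} gives {(Quin, 5)} (2 duplicate(s) eliminated).

{(Quin, 5)}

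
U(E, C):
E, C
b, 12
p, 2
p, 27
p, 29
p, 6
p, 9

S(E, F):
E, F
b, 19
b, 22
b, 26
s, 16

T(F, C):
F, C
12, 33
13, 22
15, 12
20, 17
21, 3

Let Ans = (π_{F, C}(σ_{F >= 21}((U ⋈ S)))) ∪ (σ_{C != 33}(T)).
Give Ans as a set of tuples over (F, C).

{(13, 22), (15, 12), (20, 17), (21, 3), (22, 12), (26, 12)}

U ⋈ S (natural join on E): {(b, 12, 19), (b, 12, 22), (b, 12, 26)}
Apply σ_{F >= 21}; surviving tuples: {(b, 12, 22), (b, 12, 26)}
Projecting to F, C: {(22, 12), (26, 12)}
Apply σ_{C != 33}; surviving tuples: {(13, 22), (15, 12), (20, 17), (21, 3)}
Union: {(22, 12), (26, 12)} with {(13, 22), (15, 12), (20, 17), (21, 3)} → {(13, 22), (15, 12), (20, 17), (21, 3), (22, 12), (26, 12)}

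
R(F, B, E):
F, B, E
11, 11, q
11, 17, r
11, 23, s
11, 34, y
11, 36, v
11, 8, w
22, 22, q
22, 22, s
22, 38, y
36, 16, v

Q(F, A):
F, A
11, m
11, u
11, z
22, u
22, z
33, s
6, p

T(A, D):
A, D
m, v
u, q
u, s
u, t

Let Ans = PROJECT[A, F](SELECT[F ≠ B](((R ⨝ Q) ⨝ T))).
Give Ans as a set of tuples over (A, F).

Natural join on F: {(11, 11, q, m), (11, 11, q, u), (11, 11, q, z), (11, 17, r, m), (11, 17, r, u), (11, 17, r, z), (11, 23, s, m), (11, 23, s, u), (11, 23, s, z), (11, 34, y, m), (11, 34, y, u), (11, 34, y, z), (11, 36, v, m), (11, 36, v, u), (11, 36, v, z), (11, 8, w, m), (11, 8, w, u), (11, 8, w, z), (22, 22, q, u), (22, 22, q, z), (22, 22, s, u), (22, 22, s, z), (22, 38, y, u), (22, 38, y, z)}
Natural join on A: {(11, 11, q, m, v), (11, 11, q, u, q), (11, 11, q, u, s), (11, 11, q, u, t), (11, 17, r, m, v), (11, 17, r, u, q), (11, 17, r, u, s), (11, 17, r, u, t), (11, 23, s, m, v), (11, 23, s, u, q), (11, 23, s, u, s), (11, 23, s, u, t), (11, 34, y, m, v), (11, 34, y, u, q), (11, 34, y, u, s), (11, 34, y, u, t), (11, 36, v, m, v), (11, 36, v, u, q), (11, 36, v, u, s), (11, 36, v, u, t), (11, 8, w, m, v), (11, 8, w, u, q), (11, 8, w, u, s), (11, 8, w, u, t), (22, 22, q, u, q), (22, 22, q, u, s), (22, 22, q, u, t), (22, 22, s, u, q), (22, 22, s, u, s), (22, 22, s, u, t), (22, 38, y, u, q), (22, 38, y, u, s), (22, 38, y, u, t)}
Selection F ≠ B: {(11, 17, r, m, v), (11, 17, r, u, q), (11, 17, r, u, s), (11, 17, r, u, t), (11, 23, s, m, v), (11, 23, s, u, q), (11, 23, s, u, s), (11, 23, s, u, t), (11, 34, y, m, v), (11, 34, y, u, q), (11, 34, y, u, s), (11, 34, y, u, t), (11, 36, v, m, v), (11, 36, v, u, q), (11, 36, v, u, s), (11, 36, v, u, t), (11, 8, w, m, v), (11, 8, w, u, q), (11, 8, w, u, s), (11, 8, w, u, t), (22, 38, y, u, q), (22, 38, y, u, s), (22, 38, y, u, t)}
Projecting to A, F (20 duplicate(s) eliminated): {(m, 11), (u, 11), (u, 22)}

{(m, 11), (u, 11), (u, 22)}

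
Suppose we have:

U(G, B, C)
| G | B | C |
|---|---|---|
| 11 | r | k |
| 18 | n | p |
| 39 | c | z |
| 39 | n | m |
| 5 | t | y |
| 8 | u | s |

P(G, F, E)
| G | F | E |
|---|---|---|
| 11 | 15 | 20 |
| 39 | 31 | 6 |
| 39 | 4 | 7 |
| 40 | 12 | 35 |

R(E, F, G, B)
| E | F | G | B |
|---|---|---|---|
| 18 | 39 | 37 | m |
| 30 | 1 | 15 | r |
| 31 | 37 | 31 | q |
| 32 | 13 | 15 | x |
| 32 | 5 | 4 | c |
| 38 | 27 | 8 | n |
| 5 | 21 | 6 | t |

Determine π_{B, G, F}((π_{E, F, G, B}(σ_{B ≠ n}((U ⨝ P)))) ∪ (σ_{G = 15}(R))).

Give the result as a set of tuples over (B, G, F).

{(c, 39, 31), (c, 39, 4), (r, 11, 15), (r, 15, 1), (x, 15, 13)}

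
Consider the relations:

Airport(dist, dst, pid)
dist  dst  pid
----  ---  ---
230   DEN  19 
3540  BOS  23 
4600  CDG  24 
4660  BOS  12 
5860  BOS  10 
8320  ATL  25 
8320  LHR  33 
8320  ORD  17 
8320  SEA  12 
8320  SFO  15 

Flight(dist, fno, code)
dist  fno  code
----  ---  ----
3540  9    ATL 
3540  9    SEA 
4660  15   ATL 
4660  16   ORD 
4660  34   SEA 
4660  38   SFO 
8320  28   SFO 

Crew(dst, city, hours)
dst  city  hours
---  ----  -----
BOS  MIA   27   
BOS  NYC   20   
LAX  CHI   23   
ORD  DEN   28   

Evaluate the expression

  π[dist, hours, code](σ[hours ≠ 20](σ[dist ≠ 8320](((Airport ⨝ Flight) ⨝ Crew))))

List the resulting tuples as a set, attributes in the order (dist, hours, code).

{(3540, 27, ATL), (3540, 27, SEA), (4660, 27, ATL), (4660, 27, ORD), (4660, 27, SEA), (4660, 27, SFO)}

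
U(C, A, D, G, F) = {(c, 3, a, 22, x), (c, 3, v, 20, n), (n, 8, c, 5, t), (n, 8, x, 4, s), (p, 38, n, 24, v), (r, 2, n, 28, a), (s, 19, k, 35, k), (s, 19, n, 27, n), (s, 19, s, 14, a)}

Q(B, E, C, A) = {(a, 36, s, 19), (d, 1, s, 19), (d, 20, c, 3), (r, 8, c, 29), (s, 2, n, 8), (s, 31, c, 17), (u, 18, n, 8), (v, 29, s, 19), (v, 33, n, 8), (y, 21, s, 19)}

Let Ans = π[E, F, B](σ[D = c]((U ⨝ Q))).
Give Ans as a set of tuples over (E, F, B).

U ⋈ Q (natural join on C, A): {(c, 3, a, 22, x, d, 20), (c, 3, v, 20, n, d, 20), (n, 8, c, 5, t, s, 2), (n, 8, c, 5, t, u, 18), (n, 8, c, 5, t, v, 33), (n, 8, x, 4, s, s, 2), (n, 8, x, 4, s, u, 18), (n, 8, x, 4, s, v, 33), (s, 19, k, 35, k, a, 36), (s, 19, k, 35, k, d, 1), (s, 19, k, 35, k, v, 29), (s, 19, k, 35, k, y, 21), (s, 19, n, 27, n, a, 36), (s, 19, n, 27, n, d, 1), (s, 19, n, 27, n, v, 29), (s, 19, n, 27, n, y, 21), (s, 19, s, 14, a, a, 36), (s, 19, s, 14, a, d, 1), (s, 19, s, 14, a, v, 29), (s, 19, s, 14, a, y, 21)}
Apply σ_{D = c}; surviving tuples: {(n, 8, c, 5, t, s, 2), (n, 8, c, 5, t, u, 18), (n, 8, c, 5, t, v, 33)}
π[E, F, B]: project onto (E, F, B) → {(18, t, u), (2, t, s), (33, t, v)}

{(18, t, u), (2, t, s), (33, t, v)}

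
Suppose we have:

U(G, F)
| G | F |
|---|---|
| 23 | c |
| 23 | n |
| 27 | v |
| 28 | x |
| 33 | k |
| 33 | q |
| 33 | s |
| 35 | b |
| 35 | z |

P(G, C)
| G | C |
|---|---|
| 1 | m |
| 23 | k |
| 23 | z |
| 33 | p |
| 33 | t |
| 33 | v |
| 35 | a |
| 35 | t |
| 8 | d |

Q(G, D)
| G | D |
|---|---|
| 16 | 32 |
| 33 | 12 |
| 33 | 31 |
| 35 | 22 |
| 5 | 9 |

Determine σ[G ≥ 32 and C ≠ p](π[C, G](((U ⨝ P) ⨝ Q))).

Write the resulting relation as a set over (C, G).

{(a, 35), (t, 33), (t, 35), (v, 33)}

U ⋈ P (natural join on G): {(23, c, k), (23, c, z), (23, n, k), (23, n, z), (33, k, p), (33, k, t), (33, k, v), (33, q, p), (33, q, t), (33, q, v), (33, s, p), (33, s, t), (33, s, v), (35, b, a), (35, b, t), (35, z, a), (35, z, t)}
(U ⨝ P) ⋈ Q (natural join on G): {(33, k, p, 12), (33, k, p, 31), (33, k, t, 12), (33, k, t, 31), (33, k, v, 12), (33, k, v, 31), (33, q, p, 12), (33, q, p, 31), (33, q, t, 12), (33, q, t, 31), (33, q, v, 12), (33, q, v, 31), (33, s, p, 12), (33, s, p, 31), (33, s, t, 12), (33, s, t, 31), (33, s, v, 12), (33, s, v, 31), (35, b, a, 22), (35, b, t, 22), (35, z, a, 22), (35, z, t, 22)}
Keep only column(s) C, G (17 duplicate(s) eliminated): {(a, 35), (p, 33), (t, 33), (t, 35), (v, 33)}
Selection G ≥ 32 and C ≠ p: {(a, 35), (t, 33), (t, 35), (v, 33)}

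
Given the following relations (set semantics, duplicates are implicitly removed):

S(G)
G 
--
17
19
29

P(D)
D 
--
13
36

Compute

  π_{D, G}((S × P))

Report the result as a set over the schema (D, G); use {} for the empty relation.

S × P: Cartesian product, 3·2 = 6 tuples over (G, D).
Keep only column(s) D, G: {(13, 17), (13, 19), (13, 29), (36, 17), (36, 19), (36, 29)}

{(13, 17), (13, 19), (13, 29), (36, 17), (36, 19), (36, 29)}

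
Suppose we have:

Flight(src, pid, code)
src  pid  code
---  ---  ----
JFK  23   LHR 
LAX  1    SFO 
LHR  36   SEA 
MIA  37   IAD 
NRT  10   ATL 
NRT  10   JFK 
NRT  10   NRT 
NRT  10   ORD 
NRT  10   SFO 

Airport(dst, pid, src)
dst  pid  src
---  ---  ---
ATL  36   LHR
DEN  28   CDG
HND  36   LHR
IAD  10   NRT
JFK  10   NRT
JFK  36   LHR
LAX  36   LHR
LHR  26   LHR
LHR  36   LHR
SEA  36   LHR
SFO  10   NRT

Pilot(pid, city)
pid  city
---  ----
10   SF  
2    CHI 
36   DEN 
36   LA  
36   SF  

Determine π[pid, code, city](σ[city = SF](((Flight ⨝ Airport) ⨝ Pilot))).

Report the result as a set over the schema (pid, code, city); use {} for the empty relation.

Flight ⋈ Airport (natural join on src, pid): {(LHR, 36, SEA, ATL), (LHR, 36, SEA, HND), (LHR, 36, SEA, JFK), (LHR, 36, SEA, LAX), (LHR, 36, SEA, LHR), (LHR, 36, SEA, SEA), (NRT, 10, ATL, IAD), (NRT, 10, ATL, JFK), (NRT, 10, ATL, SFO), (NRT, 10, JFK, IAD), (NRT, 10, JFK, JFK), (NRT, 10, JFK, SFO), (NRT, 10, NRT, IAD), (NRT, 10, NRT, JFK), (NRT, 10, NRT, SFO), (NRT, 10, ORD, IAD), (NRT, 10, ORD, JFK), (NRT, 10, ORD, SFO), (NRT, 10, SFO, IAD), (NRT, 10, SFO, JFK), (NRT, 10, SFO, SFO)}
(Flight ⨝ Airport) ⋈ Pilot (natural join on pid): {(LHR, 36, SEA, ATL, DEN), (LHR, 36, SEA, ATL, LA), (LHR, 36, SEA, ATL, SF), (LHR, 36, SEA, HND, DEN), (LHR, 36, SEA, HND, LA), (LHR, 36, SEA, HND, SF), (LHR, 36, SEA, JFK, DEN), (LHR, 36, SEA, JFK, LA), (LHR, 36, SEA, JFK, SF), (LHR, 36, SEA, LAX, DEN), (LHR, 36, SEA, LAX, LA), (LHR, 36, SEA, LAX, SF), (LHR, 36, SEA, LHR, DEN), (LHR, 36, SEA, LHR, LA), (LHR, 36, SEA, LHR, SF), (LHR, 36, SEA, SEA, DEN), (LHR, 36, SEA, SEA, LA), (LHR, 36, SEA, SEA, SF), (NRT, 10, ATL, IAD, SF), (NRT, 10, ATL, JFK, SF), (NRT, 10, ATL, SFO, SF), (NRT, 10, JFK, IAD, SF), (NRT, 10, JFK, JFK, SF), (NRT, 10, JFK, SFO, SF), (NRT, 10, NRT, IAD, SF), (NRT, 10, NRT, JFK, SF), (NRT, 10, NRT, SFO, SF), (NRT, 10, ORD, IAD, SF), (NRT, 10, ORD, JFK, SF), (NRT, 10, ORD, SFO, SF), (NRT, 10, SFO, IAD, SF), (NRT, 10, SFO, JFK, SF), (NRT, 10, SFO, SFO, SF)}
Apply σ_{city = SF}; surviving tuples: {(LHR, 36, SEA, ATL, SF), (LHR, 36, SEA, HND, SF), (LHR, 36, SEA, JFK, SF), (LHR, 36, SEA, LAX, SF), (LHR, 36, SEA, LHR, SF), (LHR, 36, SEA, SEA, SF), (NRT, 10, ATL, IAD, SF), (NRT, 10, ATL, JFK, SF), (NRT, 10, ATL, SFO, SF), (NRT, 10, JFK, IAD, SF), (NRT, 10, JFK, JFK, SF), (NRT, 10, JFK, SFO, SF), (NRT, 10, NRT, IAD, SF), (NRT, 10, NRT, JFK, SF), (NRT, 10, NRT, SFO, SF), (NRT, 10, ORD, IAD, SF), (NRT, 10, ORD, JFK, SF), (NRT, 10, ORD, SFO, SF), (NRT, 10, SFO, IAD, SF), (NRT, 10, SFO, JFK, SF), (NRT, 10, SFO, SFO, SF)}
π_{pid, code, city} gives {(10, ATL, SF), (10, JFK, SF), (10, NRT, SF), (10, ORD, SF), (10, SFO, SF), (36, SEA, SF)} (15 duplicate(s) eliminated).

{(10, ATL, SF), (10, JFK, SF), (10, NRT, SF), (10, ORD, SF), (10, SFO, SF), (36, SEA, SF)}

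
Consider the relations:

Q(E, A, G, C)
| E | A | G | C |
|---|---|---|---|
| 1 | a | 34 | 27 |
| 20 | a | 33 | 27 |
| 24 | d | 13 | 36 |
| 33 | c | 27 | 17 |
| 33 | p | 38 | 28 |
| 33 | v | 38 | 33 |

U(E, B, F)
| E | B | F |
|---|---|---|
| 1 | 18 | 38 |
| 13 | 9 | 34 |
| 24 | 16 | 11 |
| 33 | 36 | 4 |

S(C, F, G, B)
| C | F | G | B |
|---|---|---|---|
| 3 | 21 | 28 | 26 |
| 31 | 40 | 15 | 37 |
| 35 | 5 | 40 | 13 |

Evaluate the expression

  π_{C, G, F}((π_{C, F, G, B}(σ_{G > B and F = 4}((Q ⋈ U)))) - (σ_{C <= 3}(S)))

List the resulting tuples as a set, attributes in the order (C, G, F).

{(28, 38, 4), (33, 38, 4)}

Q ⋈ U (natural join on E): {(1, a, 34, 27, 18, 38), (24, d, 13, 36, 16, 11), (33, c, 27, 17, 36, 4), (33, p, 38, 28, 36, 4), (33, v, 38, 33, 36, 4)}
Filtering on G > B and F = 4 leaves {(33, p, 38, 28, 36, 4), (33, v, 38, 33, 36, 4)}.
Keep only column(s) C, F, G, B: {(28, 4, 38, 36), (33, 4, 38, 36)}
Filtering on C <= 3 leaves {(3, 21, 28, 26)}.
Taking the difference: {(28, 4, 38, 36), (33, 4, 38, 36)}
Keep only column(s) C, G, F: {(28, 38, 4), (33, 38, 4)}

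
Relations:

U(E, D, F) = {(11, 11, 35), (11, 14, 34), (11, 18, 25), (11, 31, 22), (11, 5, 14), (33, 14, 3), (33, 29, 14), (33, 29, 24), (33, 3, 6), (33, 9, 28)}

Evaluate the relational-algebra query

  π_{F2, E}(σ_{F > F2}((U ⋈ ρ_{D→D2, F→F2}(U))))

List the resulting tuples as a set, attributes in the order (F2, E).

{(14, 11), (14, 33), (22, 11), (24, 33), (25, 11), (3, 33), (34, 11), (6, 33)}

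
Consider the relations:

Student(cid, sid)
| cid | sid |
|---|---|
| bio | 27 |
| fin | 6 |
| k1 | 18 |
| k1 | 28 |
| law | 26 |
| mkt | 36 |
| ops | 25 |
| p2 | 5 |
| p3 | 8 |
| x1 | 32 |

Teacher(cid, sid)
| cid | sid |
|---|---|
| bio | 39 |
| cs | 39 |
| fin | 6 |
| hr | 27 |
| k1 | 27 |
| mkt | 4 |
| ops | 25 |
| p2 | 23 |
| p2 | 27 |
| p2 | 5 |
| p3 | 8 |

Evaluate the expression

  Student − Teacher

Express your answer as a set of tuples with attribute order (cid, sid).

{(bio, 27), (k1, 18), (k1, 28), (law, 26), (mkt, 36), (x1, 32)}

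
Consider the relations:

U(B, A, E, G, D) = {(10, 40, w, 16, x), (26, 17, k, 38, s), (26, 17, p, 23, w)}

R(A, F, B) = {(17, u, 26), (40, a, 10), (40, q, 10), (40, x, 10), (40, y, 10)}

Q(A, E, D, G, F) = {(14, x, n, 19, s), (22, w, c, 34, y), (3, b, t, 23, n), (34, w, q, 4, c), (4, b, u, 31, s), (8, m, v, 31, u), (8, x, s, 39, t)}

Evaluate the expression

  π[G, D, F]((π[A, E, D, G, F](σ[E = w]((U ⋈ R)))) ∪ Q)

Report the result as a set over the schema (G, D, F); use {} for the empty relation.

Natural join on B, A: {(10, 40, w, 16, x, a), (10, 40, w, 16, x, q), (10, 40, w, 16, x, x), (10, 40, w, 16, x, y), (26, 17, k, 38, s, u), (26, 17, p, 23, w, u)}
Apply σ_{E = w}; surviving tuples: {(10, 40, w, 16, x, a), (10, 40, w, 16, x, q), (10, 40, w, 16, x, x), (10, 40, w, 16, x, y)}
Keep only column(s) A, E, D, G, F: {(40, w, x, 16, a), (40, w, x, 16, q), (40, w, x, 16, x), (40, w, x, 16, y)}
Union: {(40, w, x, 16, a), (40, w, x, 16, q), (40, w, x, 16, x), (40, w, x, 16, y)} with {(14, x, n, 19, s), (22, w, c, 34, y), (3, b, t, 23, n), (34, w, q, 4, c), (4, b, u, 31, s), (8, m, v, 31, u), (8, x, s, 39, t)} → {(14, x, n, 19, s), (22, w, c, 34, y), (3, b, t, 23, n), (34, w, q, 4, c), (4, b, u, 31, s), (40, w, x, 16, a), (40, w, x, 16, q), (40, w, x, 16, x), (40, w, x, 16, y), (8, m, v, 31, u), (8, x, s, 39, t)}
Keep only column(s) G, D, F: {(16, x, a), (16, x, q), (16, x, x), (16, x, y), (19, n, s), (23, t, n), (31, u, s), (31, v, u), (34, c, y), (39, s, t), (4, q, c)}

{(16, x, a), (16, x, q), (16, x, x), (16, x, y), (19, n, s), (23, t, n), (31, u, s), (31, v, u), (34, c, y), (39, s, t), (4, q, c)}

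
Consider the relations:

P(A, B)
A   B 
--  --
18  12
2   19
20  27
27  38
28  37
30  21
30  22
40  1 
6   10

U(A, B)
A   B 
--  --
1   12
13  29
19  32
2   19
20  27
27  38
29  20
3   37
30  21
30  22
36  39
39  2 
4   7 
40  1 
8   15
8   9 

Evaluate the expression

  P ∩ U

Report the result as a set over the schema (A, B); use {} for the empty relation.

{(2, 19), (20, 27), (27, 38), (30, 21), (30, 22), (40, 1)}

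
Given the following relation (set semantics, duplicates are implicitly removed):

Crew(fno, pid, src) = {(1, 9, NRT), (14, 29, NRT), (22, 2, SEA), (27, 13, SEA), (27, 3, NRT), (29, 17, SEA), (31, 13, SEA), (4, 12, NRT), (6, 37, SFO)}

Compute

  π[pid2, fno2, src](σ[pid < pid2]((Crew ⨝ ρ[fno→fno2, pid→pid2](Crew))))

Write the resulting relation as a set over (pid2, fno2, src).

{(12, 4, NRT), (13, 27, SEA), (13, 31, SEA), (17, 29, SEA), (29, 14, NRT), (9, 1, NRT)}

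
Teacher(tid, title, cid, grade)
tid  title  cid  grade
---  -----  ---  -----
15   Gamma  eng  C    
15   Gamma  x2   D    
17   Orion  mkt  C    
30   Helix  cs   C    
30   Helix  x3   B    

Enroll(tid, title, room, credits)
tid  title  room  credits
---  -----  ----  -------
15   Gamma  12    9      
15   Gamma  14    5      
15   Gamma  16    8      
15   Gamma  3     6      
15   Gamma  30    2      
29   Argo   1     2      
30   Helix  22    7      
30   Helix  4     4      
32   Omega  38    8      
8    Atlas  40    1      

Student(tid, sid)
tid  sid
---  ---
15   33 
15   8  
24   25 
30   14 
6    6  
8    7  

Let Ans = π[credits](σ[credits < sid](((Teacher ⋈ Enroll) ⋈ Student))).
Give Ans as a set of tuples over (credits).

{2, 4, 5, 6, 7, 8, 9}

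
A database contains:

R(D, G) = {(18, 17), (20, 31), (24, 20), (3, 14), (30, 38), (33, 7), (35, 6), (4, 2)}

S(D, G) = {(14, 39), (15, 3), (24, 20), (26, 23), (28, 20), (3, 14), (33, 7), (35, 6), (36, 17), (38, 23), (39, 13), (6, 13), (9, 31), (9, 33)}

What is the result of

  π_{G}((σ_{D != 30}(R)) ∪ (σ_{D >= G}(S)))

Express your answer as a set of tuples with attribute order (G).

σ[D != 30]: keep tuples satisfying D != 30 → {(18, 17), (20, 31), (24, 20), (3, 14), (33, 7), (35, 6), (4, 2)}
σ[D >= G]: keep tuples satisfying D >= G → {(15, 3), (24, 20), (26, 23), (28, 20), (33, 7), (35, 6), (36, 17), (38, 23), (39, 13)}
Taking the union: {(15, 3), (18, 17), (20, 31), (24, 20), (26, 23), (28, 20), (3, 14), (33, 7), (35, 6), (36, 17), (38, 23), (39, 13), (4, 2)}
π_{G} gives {13, 14, 17, 2, 20, 23, 3, 31, 6, 7} (3 duplicate(s) eliminated).

{13, 14, 17, 2, 20, 23, 3, 31, 6, 7}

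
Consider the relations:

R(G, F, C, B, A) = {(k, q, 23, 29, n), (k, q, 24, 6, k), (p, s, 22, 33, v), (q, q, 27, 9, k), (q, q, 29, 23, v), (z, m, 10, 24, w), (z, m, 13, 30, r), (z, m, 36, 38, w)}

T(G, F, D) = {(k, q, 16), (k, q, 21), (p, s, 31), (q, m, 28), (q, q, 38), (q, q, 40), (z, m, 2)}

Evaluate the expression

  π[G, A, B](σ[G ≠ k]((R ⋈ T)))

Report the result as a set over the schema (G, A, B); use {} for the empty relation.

Natural join on G, F: {(k, q, 23, 29, n, 16), (k, q, 23, 29, n, 21), (k, q, 24, 6, k, 16), (k, q, 24, 6, k, 21), (p, s, 22, 33, v, 31), (q, q, 27, 9, k, 38), (q, q, 27, 9, k, 40), (q, q, 29, 23, v, 38), (q, q, 29, 23, v, 40), (z, m, 10, 24, w, 2), (z, m, 13, 30, r, 2), (z, m, 36, 38, w, 2)}
Filtering on G ≠ k leaves {(p, s, 22, 33, v, 31), (q, q, 27, 9, k, 38), (q, q, 27, 9, k, 40), (q, q, 29, 23, v, 38), (q, q, 29, 23, v, 40), (z, m, 10, 24, w, 2), (z, m, 13, 30, r, 2), (z, m, 36, 38, w, 2)}.
π[G, A, B]: project onto (G, A, B) (2 duplicate(s) eliminated) → {(p, v, 33), (q, k, 9), (q, v, 23), (z, r, 30), (z, w, 24), (z, w, 38)}

{(p, v, 33), (q, k, 9), (q, v, 23), (z, r, 30), (z, w, 24), (z, w, 38)}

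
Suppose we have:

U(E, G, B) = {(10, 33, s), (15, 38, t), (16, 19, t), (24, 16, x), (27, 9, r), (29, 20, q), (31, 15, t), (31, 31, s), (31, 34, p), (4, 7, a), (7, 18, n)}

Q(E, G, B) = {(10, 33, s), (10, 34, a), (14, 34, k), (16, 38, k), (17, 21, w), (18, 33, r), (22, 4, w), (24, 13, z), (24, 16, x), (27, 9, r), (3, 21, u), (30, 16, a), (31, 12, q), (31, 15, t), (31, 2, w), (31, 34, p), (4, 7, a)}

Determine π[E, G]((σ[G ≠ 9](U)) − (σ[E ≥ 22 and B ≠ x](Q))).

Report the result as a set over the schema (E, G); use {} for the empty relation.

Apply σ_{G ≠ 9}; surviving tuples: {(10, 33, s), (15, 38, t), (16, 19, t), (24, 16, x), (29, 20, q), (31, 15, t), (31, 31, s), (31, 34, p), (4, 7, a), (7, 18, n)}
Apply σ_{E ≥ 22 and B ≠ x}; surviving tuples: {(22, 4, w), (24, 13, z), (27, 9, r), (30, 16, a), (31, 12, q), (31, 15, t), (31, 2, w), (31, 34, p)}
Set difference of the two operands is {(10, 33, s), (15, 38, t), (16, 19, t), (24, 16, x), (29, 20, q), (31, 31, s), (4, 7, a), (7, 18, n)}.
π_{E, G} gives {(10, 33), (15, 38), (16, 19), (24, 16), (29, 20), (31, 31), (4, 7), (7, 18)}.

{(10, 33), (15, 38), (16, 19), (24, 16), (29, 20), (31, 31), (4, 7), (7, 18)}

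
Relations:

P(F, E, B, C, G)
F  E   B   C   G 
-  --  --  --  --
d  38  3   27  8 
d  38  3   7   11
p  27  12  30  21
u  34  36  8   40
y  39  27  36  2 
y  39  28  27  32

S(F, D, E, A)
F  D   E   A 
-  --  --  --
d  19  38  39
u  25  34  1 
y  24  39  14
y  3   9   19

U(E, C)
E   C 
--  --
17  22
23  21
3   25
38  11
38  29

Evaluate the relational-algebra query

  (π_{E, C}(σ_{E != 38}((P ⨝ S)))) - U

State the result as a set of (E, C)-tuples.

Joining P and S on F, E yields {(d, 38, 3, 27, 8, 19, 39), (d, 38, 3, 7, 11, 19, 39), (u, 34, 36, 8, 40, 25, 1), (y, 39, 27, 36, 2, 24, 14), (y, 39, 28, 27, 32, 24, 14)}.
Apply σ_{E != 38}; surviving tuples: {(u, 34, 36, 8, 40, 25, 1), (y, 39, 27, 36, 2, 24, 14), (y, 39, 28, 27, 32, 24, 14)}
Keep only column(s) E, C: {(34, 8), (39, 27), (39, 36)}
Taking the difference: {(34, 8), (39, 27), (39, 36)}

{(34, 8), (39, 27), (39, 36)}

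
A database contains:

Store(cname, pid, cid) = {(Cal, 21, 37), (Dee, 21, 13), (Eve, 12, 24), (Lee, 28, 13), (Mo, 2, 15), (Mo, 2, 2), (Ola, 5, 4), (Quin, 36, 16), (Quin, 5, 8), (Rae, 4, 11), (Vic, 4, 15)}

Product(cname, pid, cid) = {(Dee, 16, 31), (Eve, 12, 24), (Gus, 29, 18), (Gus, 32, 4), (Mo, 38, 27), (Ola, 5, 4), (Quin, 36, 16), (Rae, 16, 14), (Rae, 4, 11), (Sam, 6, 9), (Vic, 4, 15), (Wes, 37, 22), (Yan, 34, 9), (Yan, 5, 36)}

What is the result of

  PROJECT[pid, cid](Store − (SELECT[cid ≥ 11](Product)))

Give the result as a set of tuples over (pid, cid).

Filtering on cid ≥ 11 leaves {(Dee, 16, 31), (Eve, 12, 24), (Gus, 29, 18), (Mo, 38, 27), (Quin, 36, 16), (Rae, 16, 14), (Rae, 4, 11), (Vic, 4, 15), (Wes, 37, 22), (Yan, 5, 36)}.
Set difference of the two operands is {(Cal, 21, 37), (Dee, 21, 13), (Lee, 28, 13), (Mo, 2, 15), (Mo, 2, 2), (Ola, 5, 4), (Quin, 5, 8)}.
π[pid, cid]: project onto (pid, cid) → {(2, 15), (2, 2), (21, 13), (21, 37), (28, 13), (5, 4), (5, 8)}

{(2, 15), (2, 2), (21, 13), (21, 37), (28, 13), (5, 4), (5, 8)}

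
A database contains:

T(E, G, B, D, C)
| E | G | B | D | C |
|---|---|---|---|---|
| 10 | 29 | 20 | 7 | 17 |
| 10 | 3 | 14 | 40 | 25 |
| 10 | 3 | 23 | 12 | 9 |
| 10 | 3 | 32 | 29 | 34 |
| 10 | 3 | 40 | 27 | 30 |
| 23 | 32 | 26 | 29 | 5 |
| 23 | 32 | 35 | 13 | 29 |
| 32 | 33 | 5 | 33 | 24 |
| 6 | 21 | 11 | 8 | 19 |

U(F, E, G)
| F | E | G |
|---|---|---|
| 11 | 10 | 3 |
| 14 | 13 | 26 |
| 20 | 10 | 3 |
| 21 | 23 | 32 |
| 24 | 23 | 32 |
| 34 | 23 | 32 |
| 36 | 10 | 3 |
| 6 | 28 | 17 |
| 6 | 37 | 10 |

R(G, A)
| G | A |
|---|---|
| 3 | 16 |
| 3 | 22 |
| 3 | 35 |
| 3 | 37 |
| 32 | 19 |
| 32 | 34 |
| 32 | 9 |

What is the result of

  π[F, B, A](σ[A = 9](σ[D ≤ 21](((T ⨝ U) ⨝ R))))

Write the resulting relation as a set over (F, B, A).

{(21, 35, 9), (24, 35, 9), (34, 35, 9)}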